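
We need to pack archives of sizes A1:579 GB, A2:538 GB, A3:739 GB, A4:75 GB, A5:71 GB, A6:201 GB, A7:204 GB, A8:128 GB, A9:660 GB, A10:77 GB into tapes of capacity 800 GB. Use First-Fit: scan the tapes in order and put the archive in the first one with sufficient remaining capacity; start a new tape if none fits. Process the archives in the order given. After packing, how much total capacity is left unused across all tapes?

728

Put A1 (579 GB) in tape 1; 221 GB remain.
Put A2 (538 GB) in tape 2; 262 GB remain.
Put A3 (739 GB) in tape 3; 61 GB remain.
Put A4 (75 GB) in tape 1; 146 GB remain.
Put A5 (71 GB) in tape 1; 75 GB remain.
Put A6 (201 GB) in tape 2; 61 GB remain.
Put A7 (204 GB) in tape 4; 596 GB remain.
Put A8 (128 GB) in tape 4; 468 GB remain.
Put A9 (660 GB) in tape 5; 140 GB remain.
Put A10 (77 GB) in tape 4; 391 GB remain.
5 tapes × 800 GB = 4000 GB; used 3272 GB; unused 728 GB.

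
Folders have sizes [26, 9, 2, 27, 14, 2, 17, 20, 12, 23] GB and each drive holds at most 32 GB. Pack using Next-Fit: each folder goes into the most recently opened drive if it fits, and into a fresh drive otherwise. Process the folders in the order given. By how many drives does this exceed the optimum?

2

Next-Fit: [26] [9,2] [27] [14,2] [17] [20,12] [23] → 7 drives.
Total size 152 GB; any packing needs at least ⌈152/32⌉ = 5 drives.
An optimal packing achieves that bound: [27,2,2] [26] [23,9] [20,12] [17,14] → 5 drives.
Excess: 7 − 5 = 2.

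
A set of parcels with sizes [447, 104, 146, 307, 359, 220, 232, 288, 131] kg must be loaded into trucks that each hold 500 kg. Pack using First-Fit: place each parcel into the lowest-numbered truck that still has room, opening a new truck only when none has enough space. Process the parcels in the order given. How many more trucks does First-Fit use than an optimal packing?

First-Fit: [447] [104,146,220] [307,131] [359] [232] [288] → 6 trucks.
Total size 2234 kg; any packing needs at least ⌈2234/500⌉ = 5 trucks.
An optimal packing achieves that bound: [447] [359,131] [307,146] [288,104] [232,220] → 5 trucks.
Excess: 6 − 5 = 1.

1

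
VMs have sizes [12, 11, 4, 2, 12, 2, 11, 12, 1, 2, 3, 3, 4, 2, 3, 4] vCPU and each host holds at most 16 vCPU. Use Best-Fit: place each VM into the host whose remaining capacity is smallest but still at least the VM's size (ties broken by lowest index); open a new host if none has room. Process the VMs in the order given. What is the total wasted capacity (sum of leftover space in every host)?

Put 12 vCPU in host 1; 4 vCPU remain.
Put 11 vCPU in host 2; 5 vCPU remain.
Put 4 vCPU in host 1; 0 vCPU remain.
Put 2 vCPU in host 2; 3 vCPU remain.
Put 12 vCPU in host 3; 4 vCPU remain.
Put 2 vCPU in host 2; 1 vCPU remain.
Put 11 vCPU in host 4; 5 vCPU remain.
Put 12 vCPU in host 5; 4 vCPU remain.
Put 1 vCPU in host 2; 0 vCPU remain.
Put 2 vCPU in host 3; 2 vCPU remain.
Put 3 vCPU in host 5; 1 vCPU remain.
Put 3 vCPU in host 4; 2 vCPU remain.
Put 4 vCPU in host 6; 12 vCPU remain.
Put 2 vCPU in host 3; 0 vCPU remain.
Put 3 vCPU in host 6; 9 vCPU remain.
Put 4 vCPU in host 6; 5 vCPU remain.
6 hosts × 16 vCPU = 96 vCPU; used 88 vCPU; unused 8 vCPU.

8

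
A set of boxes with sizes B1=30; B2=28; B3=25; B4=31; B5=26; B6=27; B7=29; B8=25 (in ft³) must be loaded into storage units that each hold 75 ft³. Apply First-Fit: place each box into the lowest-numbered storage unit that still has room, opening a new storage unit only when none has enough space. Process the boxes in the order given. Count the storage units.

B1 (30 ft³) → storage unit 1 (remaining 45 ft³)
B2 (28 ft³) → storage unit 1 (remaining 17 ft³)
B3 (25 ft³) → storage unit 2 (remaining 50 ft³)
B4 (31 ft³) → storage unit 2 (remaining 19 ft³)
B5 (26 ft³) → storage unit 3 (remaining 49 ft³)
B6 (27 ft³) → storage unit 3 (remaining 22 ft³)
B7 (29 ft³) → storage unit 4 (remaining 46 ft³)
B8 (25 ft³) → storage unit 4 (remaining 21 ft³)
Final storage units: [30,28] [25,31] [26,27] [29,25].

4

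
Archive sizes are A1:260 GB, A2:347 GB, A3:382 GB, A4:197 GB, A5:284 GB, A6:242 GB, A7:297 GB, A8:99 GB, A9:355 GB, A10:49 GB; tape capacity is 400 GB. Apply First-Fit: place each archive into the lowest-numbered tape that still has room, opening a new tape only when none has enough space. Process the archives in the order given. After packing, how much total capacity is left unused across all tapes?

A1 (260 GB) → tape 1 (remaining 140 GB)
A2 (347 GB) → tape 2 (remaining 53 GB)
A3 (382 GB) → tape 3 (remaining 18 GB)
A4 (197 GB) → tape 4 (remaining 203 GB)
A5 (284 GB) → tape 5 (remaining 116 GB)
A6 (242 GB) → tape 6 (remaining 158 GB)
A7 (297 GB) → tape 7 (remaining 103 GB)
A8 (99 GB) → tape 1 (remaining 41 GB)
A9 (355 GB) → tape 8 (remaining 45 GB)
A10 (49 GB) → tape 2 (remaining 4 GB)
8 tapes × 400 GB = 3200 GB; used 2512 GB; unused 688 GB.

688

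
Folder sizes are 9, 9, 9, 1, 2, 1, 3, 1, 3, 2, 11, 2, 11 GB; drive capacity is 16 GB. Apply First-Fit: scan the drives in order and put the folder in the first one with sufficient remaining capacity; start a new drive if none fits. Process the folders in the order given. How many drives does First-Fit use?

5

drive 1: place 9 GB, 7 GB left
drive 2: place 9 GB, 7 GB left
drive 3: place 9 GB, 7 GB left
drive 1: place 1 GB, 6 GB left
drive 1: place 2 GB, 4 GB left
drive 1: place 1 GB, 3 GB left
drive 1: place 3 GB, 0 GB left
drive 2: place 1 GB, 6 GB left
drive 2: place 3 GB, 3 GB left
drive 2: place 2 GB, 1 GB left
drive 4: place 11 GB, 5 GB left
drive 3: place 2 GB, 5 GB left
drive 5: place 11 GB, 5 GB left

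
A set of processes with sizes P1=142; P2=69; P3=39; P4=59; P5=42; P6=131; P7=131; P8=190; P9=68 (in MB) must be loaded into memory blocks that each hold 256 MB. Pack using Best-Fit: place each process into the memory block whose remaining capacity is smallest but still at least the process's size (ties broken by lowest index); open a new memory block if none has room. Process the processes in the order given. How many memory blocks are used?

4 memory blocks

memory block 1: place P1 (142 MB), 114 MB left
memory block 1: place P2 (69 MB), 45 MB left
memory block 1: place P3 (39 MB), 6 MB left
memory block 2: place P4 (59 MB), 197 MB left
memory block 2: place P5 (42 MB), 155 MB left
memory block 2: place P6 (131 MB), 24 MB left
memory block 3: place P7 (131 MB), 125 MB left
memory block 4: place P8 (190 MB), 66 MB left
memory block 3: place P9 (68 MB), 57 MB left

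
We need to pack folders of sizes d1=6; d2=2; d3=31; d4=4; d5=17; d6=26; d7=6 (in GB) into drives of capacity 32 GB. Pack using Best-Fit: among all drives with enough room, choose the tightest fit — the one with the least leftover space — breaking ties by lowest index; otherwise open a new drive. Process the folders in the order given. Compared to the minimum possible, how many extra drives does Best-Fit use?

Best-Fit: [6,2,4,17] [31] [26,6] → 3 drives.
Total size 92 GB; any packing needs at least ⌈92/32⌉ = 3 drives.
So 3 is already optimal.

0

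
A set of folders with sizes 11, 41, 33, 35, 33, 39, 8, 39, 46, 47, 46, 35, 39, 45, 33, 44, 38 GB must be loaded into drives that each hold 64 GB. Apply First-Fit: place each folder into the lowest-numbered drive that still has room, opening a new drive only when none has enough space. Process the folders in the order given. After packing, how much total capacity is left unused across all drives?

348

11 GB → drive 1 (remaining 53 GB)
41 GB → drive 1 (remaining 12 GB)
33 GB → drive 2 (remaining 31 GB)
35 GB → drive 3 (remaining 29 GB)
33 GB → drive 4 (remaining 31 GB)
39 GB → drive 5 (remaining 25 GB)
8 GB → drive 1 (remaining 4 GB)
39 GB → drive 6 (remaining 25 GB)
46 GB → drive 7 (remaining 18 GB)
47 GB → drive 8 (remaining 17 GB)
46 GB → drive 9 (remaining 18 GB)
35 GB → drive 10 (remaining 29 GB)
39 GB → drive 11 (remaining 25 GB)
45 GB → drive 12 (remaining 19 GB)
33 GB → drive 13 (remaining 31 GB)
44 GB → drive 14 (remaining 20 GB)
38 GB → drive 15 (remaining 26 GB)
15 drives × 64 GB = 960 GB; used 612 GB; unused 348 GB.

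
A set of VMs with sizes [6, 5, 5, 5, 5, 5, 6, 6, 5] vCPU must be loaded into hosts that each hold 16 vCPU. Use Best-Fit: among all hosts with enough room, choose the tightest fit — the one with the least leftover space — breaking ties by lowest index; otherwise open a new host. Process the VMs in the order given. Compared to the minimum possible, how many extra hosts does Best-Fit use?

Best-Fit: [6,5,5] [5,5,5] [6,6] [5] → 4 hosts.
Total size 48 vCPU; any packing needs at least ⌈48/16⌉ = 3 hosts.
An optimal packing achieves that bound: [6,5,5] [6,5,5] [6,5,5] → 3 hosts.
Excess: 4 − 3 = 1.

1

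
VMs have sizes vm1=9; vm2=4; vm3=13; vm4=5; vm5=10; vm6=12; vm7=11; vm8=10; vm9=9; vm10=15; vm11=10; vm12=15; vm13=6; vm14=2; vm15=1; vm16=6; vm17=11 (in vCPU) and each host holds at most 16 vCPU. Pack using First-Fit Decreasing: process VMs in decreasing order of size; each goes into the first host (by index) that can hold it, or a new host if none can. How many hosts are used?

11 hosts

Sorted descending: 15, 15, 13, 12, 11, 11, 10, 10, 10, 9, 9, 6, 6, 5, 4, 2, 1.
host 1: place 15 vCPU, 1 vCPU left
host 2: place 15 vCPU, 1 vCPU left
host 3: place 13 vCPU, 3 vCPU left
host 4: place 12 vCPU, 4 vCPU left
host 5: place 11 vCPU, 5 vCPU left
host 6: place 11 vCPU, 5 vCPU left
host 7: place 10 vCPU, 6 vCPU left
host 8: place 10 vCPU, 6 vCPU left
host 9: place 10 vCPU, 6 vCPU left
host 10: place 9 vCPU, 7 vCPU left
host 11: place 9 vCPU, 7 vCPU left
host 7: place 6 vCPU, 0 vCPU left
host 8: place 6 vCPU, 0 vCPU left
host 5: place 5 vCPU, 0 vCPU left
host 4: place 4 vCPU, 0 vCPU left
host 3: place 2 vCPU, 1 vCPU left
host 1: place 1 vCPU, 0 vCPU left
Final hosts: [15,1] [15] [13,2] [12,4] [11,5] [11] [10,6] [10,6] [10] [9] [9].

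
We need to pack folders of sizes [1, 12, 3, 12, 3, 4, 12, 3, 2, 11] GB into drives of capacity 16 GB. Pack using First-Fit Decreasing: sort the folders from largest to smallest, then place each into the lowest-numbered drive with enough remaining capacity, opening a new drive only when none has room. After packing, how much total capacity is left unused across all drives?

1

Sorted descending: 12, 12, 12, 11, 4, 3, 3, 3, 2, 1.
drive 1: place 12 GB, 4 GB left
drive 2: place 12 GB, 4 GB left
drive 3: place 12 GB, 4 GB left
drive 4: place 11 GB, 5 GB left
drive 1: place 4 GB, 0 GB left
drive 2: place 3 GB, 1 GB left
drive 3: place 3 GB, 1 GB left
drive 4: place 3 GB, 2 GB left
drive 4: place 2 GB, 0 GB left
drive 2: place 1 GB, 0 GB left
4 drives × 16 GB = 64 GB; used 63 GB; unused 1 GB.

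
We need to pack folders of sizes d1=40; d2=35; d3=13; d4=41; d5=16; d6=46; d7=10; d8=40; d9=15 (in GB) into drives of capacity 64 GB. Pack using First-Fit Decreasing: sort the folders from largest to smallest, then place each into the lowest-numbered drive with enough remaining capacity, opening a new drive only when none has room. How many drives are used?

5

Sorted descending: 46, 41, 40, 40, 35, 16, 15, 13, 10.
drive 1: place 46 GB, 18 GB left
drive 2: place 41 GB, 23 GB left
drive 3: place 40 GB, 24 GB left
drive 4: place 40 GB, 24 GB left
drive 5: place 35 GB, 29 GB left
drive 1: place 16 GB, 2 GB left
drive 2: place 15 GB, 8 GB left
drive 3: place 13 GB, 11 GB left
drive 3: place 10 GB, 1 GB left
Final drives: [46,16] [41,15] [40,13,10] [40] [35].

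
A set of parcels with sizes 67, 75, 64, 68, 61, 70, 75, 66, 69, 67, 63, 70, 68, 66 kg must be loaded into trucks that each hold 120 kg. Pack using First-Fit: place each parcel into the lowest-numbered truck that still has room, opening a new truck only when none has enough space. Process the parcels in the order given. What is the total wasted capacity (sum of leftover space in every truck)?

731

Put 67 kg in truck 1; 53 kg remain.
Put 75 kg in truck 2; 45 kg remain.
Put 64 kg in truck 3; 56 kg remain.
Put 68 kg in truck 4; 52 kg remain.
Put 61 kg in truck 5; 59 kg remain.
Put 70 kg in truck 6; 50 kg remain.
Put 75 kg in truck 7; 45 kg remain.
Put 66 kg in truck 8; 54 kg remain.
Put 69 kg in truck 9; 51 kg remain.
Put 67 kg in truck 10; 53 kg remain.
Put 63 kg in truck 11; 57 kg remain.
Put 70 kg in truck 12; 50 kg remain.
Put 68 kg in truck 13; 52 kg remain.
Put 66 kg in truck 14; 54 kg remain.
14 trucks × 120 kg = 1680 kg; used 949 kg; unused 731 kg.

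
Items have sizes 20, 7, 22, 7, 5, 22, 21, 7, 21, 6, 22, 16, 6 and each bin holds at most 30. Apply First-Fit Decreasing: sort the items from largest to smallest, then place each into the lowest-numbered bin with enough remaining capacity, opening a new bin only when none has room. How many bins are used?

7 bins

Sorted descending: 22, 22, 22, 21, 21, 20, 16, 7, 7, 7, 6, 6, 5.
Put 22 in bin 1; 8 remain.
Put 22 in bin 2; 8 remain.
Put 22 in bin 3; 8 remain.
Put 21 in bin 4; 9 remain.
Put 21 in bin 5; 9 remain.
Put 20 in bin 6; 10 remain.
Put 16 in bin 7; 14 remain.
Put 7 in bin 1; 1 remain.
Put 7 in bin 2; 1 remain.
Put 7 in bin 3; 1 remain.
Put 6 in bin 4; 3 remain.
Put 6 in bin 5; 3 remain.
Put 5 in bin 6; 5 remain.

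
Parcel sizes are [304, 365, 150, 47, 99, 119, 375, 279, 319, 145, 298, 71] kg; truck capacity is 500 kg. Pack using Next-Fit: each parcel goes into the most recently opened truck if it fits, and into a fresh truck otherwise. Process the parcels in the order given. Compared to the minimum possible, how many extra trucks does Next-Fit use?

1

Next-Fit: [304] [365] [150,47,99,119] [375] [279] [319,145] [298,71] → 7 trucks.
Total size 2571 kg; any packing needs at least ⌈2571/500⌉ = 6 trucks.
An optimal packing achieves that bound: [375,119] [365,99] [319,150] [304,145,47] [298,71] [279] → 6 trucks.
Excess: 7 − 6 = 1.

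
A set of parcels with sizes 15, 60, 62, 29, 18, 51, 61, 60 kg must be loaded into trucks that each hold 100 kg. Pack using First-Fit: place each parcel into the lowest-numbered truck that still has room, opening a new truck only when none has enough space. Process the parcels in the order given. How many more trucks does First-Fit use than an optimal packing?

0

First-Fit: [15,60,18] [62,29] [51] [61] [60] → 5 trucks.
5 parcels exceed 50 kg (half the capacity), and no two of those can share a truck, so at least 5 trucks are needed.
So 5 is already optimal.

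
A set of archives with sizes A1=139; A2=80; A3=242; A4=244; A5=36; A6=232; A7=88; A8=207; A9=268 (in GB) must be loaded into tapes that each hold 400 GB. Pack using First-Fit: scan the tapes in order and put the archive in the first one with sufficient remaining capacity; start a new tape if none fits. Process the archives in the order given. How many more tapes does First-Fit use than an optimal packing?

1

First-Fit: [139,80,36,88] [242] [244] [232] [207] [268] → 6 tapes.
5 archives exceed 200 GB (half the capacity), and no two of those can share a tape, so at least 5 tapes are needed.
An optimal packing achieves that bound: [268,88,36] [244,139] [242,80] [232] [207] → 5 tapes.
Excess: 6 − 5 = 1.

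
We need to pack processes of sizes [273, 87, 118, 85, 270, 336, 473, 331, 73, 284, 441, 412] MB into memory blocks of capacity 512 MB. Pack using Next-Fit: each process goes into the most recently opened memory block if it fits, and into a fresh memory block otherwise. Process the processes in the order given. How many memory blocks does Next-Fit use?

Put 273 MB in memory block 1; 239 MB remain.
Put 87 MB in memory block 1; 152 MB remain.
Put 118 MB in memory block 1; 34 MB remain.
Put 85 MB in memory block 2; 427 MB remain.
Put 270 MB in memory block 2; 157 MB remain.
Put 336 MB in memory block 3; 176 MB remain.
Put 473 MB in memory block 4; 39 MB remain.
Put 331 MB in memory block 5; 181 MB remain.
Put 73 MB in memory block 5; 108 MB remain.
Put 284 MB in memory block 6; 228 MB remain.
Put 441 MB in memory block 7; 71 MB remain.
Put 412 MB in memory block 8; 100 MB remain.

8 memory blocks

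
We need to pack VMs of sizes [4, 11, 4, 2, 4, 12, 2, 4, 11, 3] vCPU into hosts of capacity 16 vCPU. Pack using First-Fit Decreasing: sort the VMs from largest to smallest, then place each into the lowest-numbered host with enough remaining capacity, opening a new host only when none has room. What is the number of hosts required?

4

Sorted descending: 12, 11, 11, 4, 4, 4, 4, 3, 2, 2.
Put 12 vCPU in host 1; 4 vCPU remain.
Put 11 vCPU in host 2; 5 vCPU remain.
Put 11 vCPU in host 3; 5 vCPU remain.
Put 4 vCPU in host 1; 0 vCPU remain.
Put 4 vCPU in host 2; 1 vCPU remain.
Put 4 vCPU in host 3; 1 vCPU remain.
Put 4 vCPU in host 4; 12 vCPU remain.
Put 3 vCPU in host 4; 9 vCPU remain.
Put 2 vCPU in host 4; 7 vCPU remain.
Put 2 vCPU in host 4; 5 vCPU remain.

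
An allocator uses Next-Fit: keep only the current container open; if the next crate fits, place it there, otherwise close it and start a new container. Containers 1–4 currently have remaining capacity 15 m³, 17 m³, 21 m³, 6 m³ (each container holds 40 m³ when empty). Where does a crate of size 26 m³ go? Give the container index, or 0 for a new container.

0

Next-Fit only looks at container 4, which has 6 m³ free.
26 m³ does not fit, so a new container is opened.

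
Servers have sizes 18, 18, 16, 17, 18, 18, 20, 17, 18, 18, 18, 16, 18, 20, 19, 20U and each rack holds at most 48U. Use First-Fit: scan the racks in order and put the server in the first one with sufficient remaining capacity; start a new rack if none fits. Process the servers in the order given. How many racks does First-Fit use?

Put 18U in rack 1; 30U remain.
Put 18U in rack 1; 12U remain.
Put 16U in rack 2; 32U remain.
Put 17U in rack 2; 15U remain.
Put 18U in rack 3; 30U remain.
Put 18U in rack 3; 12U remain.
Put 20U in rack 4; 28U remain.
Put 17U in rack 4; 11U remain.
Put 18U in rack 5; 30U remain.
Put 18U in rack 5; 12U remain.
Put 18U in rack 6; 30U remain.
Put 16U in rack 6; 14U remain.
Put 18U in rack 7; 30U remain.
Put 20U in rack 7; 10U remain.
Put 19U in rack 8; 29U remain.
Put 20U in rack 8; 9U remain.
Final racks: [18,18] [16,17] [18,18] [20,17] [18,18] [18,16] [18,20] [19,20].

8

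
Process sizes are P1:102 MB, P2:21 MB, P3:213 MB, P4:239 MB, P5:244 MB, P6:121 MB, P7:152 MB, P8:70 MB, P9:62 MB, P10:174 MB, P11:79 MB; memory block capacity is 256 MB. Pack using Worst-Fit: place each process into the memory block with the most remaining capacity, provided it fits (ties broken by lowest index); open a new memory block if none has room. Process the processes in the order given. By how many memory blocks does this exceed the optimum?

1

Worst-Fit: [102,21,121] [213] [239] [244] [152,70] [62,174] [79] → 7 memory blocks.
Total size 1477 MB; any packing needs at least ⌈1477/256⌉ = 6 memory blocks.
An optimal packing achieves that bound: [244] [239] [213,21] [174,79] [152,102] [121,70,62] → 6 memory blocks.
Excess: 7 − 6 = 1.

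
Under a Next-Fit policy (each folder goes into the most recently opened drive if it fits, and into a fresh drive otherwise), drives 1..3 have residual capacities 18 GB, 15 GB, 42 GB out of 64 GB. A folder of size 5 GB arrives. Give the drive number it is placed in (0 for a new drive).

3

Next-Fit only looks at drive 3, which has 42 GB free.
5 GB fits there.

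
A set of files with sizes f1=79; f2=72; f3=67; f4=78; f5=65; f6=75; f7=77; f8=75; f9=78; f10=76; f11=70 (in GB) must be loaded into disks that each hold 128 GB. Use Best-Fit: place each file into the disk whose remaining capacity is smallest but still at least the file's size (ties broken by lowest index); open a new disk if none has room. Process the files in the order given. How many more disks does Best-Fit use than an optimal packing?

Best-Fit: [79] [72] [67] [78] [65] [75] [77] [75] [78] [76] [70] → 11 disks.
11 files exceed 64 GB (half the capacity), and no two of those can share a disk, so at least 11 disks are needed.
So 11 is already optimal.

0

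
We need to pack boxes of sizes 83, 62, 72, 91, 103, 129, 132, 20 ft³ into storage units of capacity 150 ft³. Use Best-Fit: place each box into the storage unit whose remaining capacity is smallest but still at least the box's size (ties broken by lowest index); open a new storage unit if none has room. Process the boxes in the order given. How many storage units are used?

storage unit 1: place 83 ft³, 67 ft³ left
storage unit 1: place 62 ft³, 5 ft³ left
storage unit 2: place 72 ft³, 78 ft³ left
storage unit 3: place 91 ft³, 59 ft³ left
storage unit 4: place 103 ft³, 47 ft³ left
storage unit 5: place 129 ft³, 21 ft³ left
storage unit 6: place 132 ft³, 18 ft³ left
storage unit 5: place 20 ft³, 1 ft³ left

6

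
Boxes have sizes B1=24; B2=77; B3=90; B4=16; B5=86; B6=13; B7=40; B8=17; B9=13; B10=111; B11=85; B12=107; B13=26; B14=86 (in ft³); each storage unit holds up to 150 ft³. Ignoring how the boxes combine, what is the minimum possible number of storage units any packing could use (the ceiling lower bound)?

Total size = 24 + 77 + 90 + 16 + 86 + 13 + 40 + 17 + 13 + 111 + 85 + 107 + 26 + 86 = 791 ft³.
⌈791 / 150⌉ = 6.

6 storage units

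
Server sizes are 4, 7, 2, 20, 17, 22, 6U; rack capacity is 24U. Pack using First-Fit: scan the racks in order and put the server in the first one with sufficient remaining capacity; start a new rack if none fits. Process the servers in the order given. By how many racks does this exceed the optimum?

First-Fit: [4,7,2,6] [20] [17] [22] → 4 racks.
Total size 78U; any packing needs at least ⌈78/24⌉ = 4 racks.
So 4 is already optimal.

0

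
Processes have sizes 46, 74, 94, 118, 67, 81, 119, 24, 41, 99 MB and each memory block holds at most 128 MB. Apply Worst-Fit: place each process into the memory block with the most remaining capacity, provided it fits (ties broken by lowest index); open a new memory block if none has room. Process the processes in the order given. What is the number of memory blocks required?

46 MB → memory block 1 (remaining 82 MB)
74 MB → memory block 1 (remaining 8 MB)
94 MB → memory block 2 (remaining 34 MB)
118 MB → memory block 3 (remaining 10 MB)
67 MB → memory block 4 (remaining 61 MB)
81 MB → memory block 5 (remaining 47 MB)
119 MB → memory block 6 (remaining 9 MB)
24 MB → memory block 4 (remaining 37 MB)
41 MB → memory block 5 (remaining 6 MB)
99 MB → memory block 7 (remaining 29 MB)
Final memory blocks: [46,74] [94] [118] [67,24] [81,41] [119] [99].

7 memory blocks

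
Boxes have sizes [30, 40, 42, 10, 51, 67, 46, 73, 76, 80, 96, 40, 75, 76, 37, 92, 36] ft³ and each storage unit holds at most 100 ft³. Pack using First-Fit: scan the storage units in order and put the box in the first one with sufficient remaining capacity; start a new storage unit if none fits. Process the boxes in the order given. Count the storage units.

storage unit 1: place 30 ft³, 70 ft³ left
storage unit 1: place 40 ft³, 30 ft³ left
storage unit 2: place 42 ft³, 58 ft³ left
storage unit 1: place 10 ft³, 20 ft³ left
storage unit 2: place 51 ft³, 7 ft³ left
storage unit 3: place 67 ft³, 33 ft³ left
storage unit 4: place 46 ft³, 54 ft³ left
storage unit 5: place 73 ft³, 27 ft³ left
storage unit 6: place 76 ft³, 24 ft³ left
storage unit 7: place 80 ft³, 20 ft³ left
storage unit 8: place 96 ft³, 4 ft³ left
storage unit 4: place 40 ft³, 14 ft³ left
storage unit 9: place 75 ft³, 25 ft³ left
storage unit 10: place 76 ft³, 24 ft³ left
storage unit 11: place 37 ft³, 63 ft³ left
storage unit 12: place 92 ft³, 8 ft³ left
storage unit 11: place 36 ft³, 27 ft³ left
Final storage units: [30,40,10] [42,51] [67] [46,40] [73] [76] [80] [96] [75] [76] [37,36] [92].

12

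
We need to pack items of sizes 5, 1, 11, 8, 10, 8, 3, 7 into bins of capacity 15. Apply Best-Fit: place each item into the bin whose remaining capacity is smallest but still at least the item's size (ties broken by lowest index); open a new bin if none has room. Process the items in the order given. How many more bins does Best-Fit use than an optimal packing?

Best-Fit: [5,1,8] [11,3] [10] [8,7] → 4 bins.
Total size 53; any packing needs at least ⌈53/15⌉ = 4 bins.
So 4 is already optimal.

0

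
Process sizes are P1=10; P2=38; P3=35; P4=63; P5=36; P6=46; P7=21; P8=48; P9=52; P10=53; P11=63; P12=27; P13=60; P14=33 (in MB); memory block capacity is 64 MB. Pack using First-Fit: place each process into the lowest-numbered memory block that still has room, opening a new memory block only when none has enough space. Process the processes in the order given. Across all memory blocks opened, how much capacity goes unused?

Put P1 (10 MB) in memory block 1; 54 MB remain.
Put P2 (38 MB) in memory block 1; 16 MB remain.
Put P3 (35 MB) in memory block 2; 29 MB remain.
Put P4 (63 MB) in memory block 3; 1 MB remain.
Put P5 (36 MB) in memory block 4; 28 MB remain.
Put P6 (46 MB) in memory block 5; 18 MB remain.
Put P7 (21 MB) in memory block 2; 8 MB remain.
Put P8 (48 MB) in memory block 6; 16 MB remain.
Put P9 (52 MB) in memory block 7; 12 MB remain.
Put P10 (53 MB) in memory block 8; 11 MB remain.
Put P11 (63 MB) in memory block 9; 1 MB remain.
Put P12 (27 MB) in memory block 4; 1 MB remain.
Put P13 (60 MB) in memory block 10; 4 MB remain.
Put P14 (33 MB) in memory block 11; 31 MB remain.
11 memory blocks × 64 MB = 704 MB; used 585 MB; unused 119 MB.

119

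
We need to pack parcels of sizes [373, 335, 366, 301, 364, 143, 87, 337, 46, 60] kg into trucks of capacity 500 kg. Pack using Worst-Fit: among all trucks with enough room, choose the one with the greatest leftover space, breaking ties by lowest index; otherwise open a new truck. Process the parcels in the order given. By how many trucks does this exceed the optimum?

Worst-Fit: [373] [335,87] [366] [301,143] [364,60] [337,46] → 6 trucks.
6 parcels exceed 250 kg (half the capacity), and no two of those can share a truck, so at least 6 trucks are needed.
So 6 is already optimal.

0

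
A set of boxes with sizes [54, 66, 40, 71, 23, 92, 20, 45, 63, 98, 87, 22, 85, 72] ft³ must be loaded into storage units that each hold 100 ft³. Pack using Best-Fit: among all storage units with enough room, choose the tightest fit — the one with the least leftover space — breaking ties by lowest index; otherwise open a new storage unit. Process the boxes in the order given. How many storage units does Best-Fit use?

10

Put 54 ft³ in storage unit 1; 46 ft³ remain.
Put 66 ft³ in storage unit 2; 34 ft³ remain.
Put 40 ft³ in storage unit 1; 6 ft³ remain.
Put 71 ft³ in storage unit 3; 29 ft³ remain.
Put 23 ft³ in storage unit 3; 6 ft³ remain.
Put 92 ft³ in storage unit 4; 8 ft³ remain.
Put 20 ft³ in storage unit 2; 14 ft³ remain.
Put 45 ft³ in storage unit 5; 55 ft³ remain.
Put 63 ft³ in storage unit 6; 37 ft³ remain.
Put 98 ft³ in storage unit 7; 2 ft³ remain.
Put 87 ft³ in storage unit 8; 13 ft³ remain.
Put 22 ft³ in storage unit 6; 15 ft³ remain.
Put 85 ft³ in storage unit 9; 15 ft³ remain.
Put 72 ft³ in storage unit 10; 28 ft³ remain.
Final storage units: [54,40] [66,20] [71,23] [92] [45] [63,22] [98] [87] [85] [72].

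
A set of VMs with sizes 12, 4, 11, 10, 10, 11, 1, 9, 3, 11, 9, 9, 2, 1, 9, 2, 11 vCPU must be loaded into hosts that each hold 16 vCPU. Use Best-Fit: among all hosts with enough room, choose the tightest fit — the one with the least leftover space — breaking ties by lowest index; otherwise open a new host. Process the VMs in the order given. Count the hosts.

11

12 vCPU → host 1 (remaining 4 vCPU)
4 vCPU → host 1 (remaining 0 vCPU)
11 vCPU → host 2 (remaining 5 vCPU)
10 vCPU → host 3 (remaining 6 vCPU)
10 vCPU → host 4 (remaining 6 vCPU)
11 vCPU → host 5 (remaining 5 vCPU)
1 vCPU → host 2 (remaining 4 vCPU)
9 vCPU → host 6 (remaining 7 vCPU)
3 vCPU → host 2 (remaining 1 vCPU)
11 vCPU → host 7 (remaining 5 vCPU)
9 vCPU → host 8 (remaining 7 vCPU)
9 vCPU → host 9 (remaining 7 vCPU)
2 vCPU → host 5 (remaining 3 vCPU)
1 vCPU → host 2 (remaining 0 vCPU)
9 vCPU → host 10 (remaining 7 vCPU)
2 vCPU → host 5 (remaining 1 vCPU)
11 vCPU → host 11 (remaining 5 vCPU)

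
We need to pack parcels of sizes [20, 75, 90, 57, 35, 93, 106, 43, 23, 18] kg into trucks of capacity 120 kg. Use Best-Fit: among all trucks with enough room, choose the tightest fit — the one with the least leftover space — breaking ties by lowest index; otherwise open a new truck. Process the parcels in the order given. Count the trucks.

Put 20 kg in truck 1; 100 kg remain.
Put 75 kg in truck 1; 25 kg remain.
Put 90 kg in truck 2; 30 kg remain.
Put 57 kg in truck 3; 63 kg remain.
Put 35 kg in truck 3; 28 kg remain.
Put 93 kg in truck 4; 27 kg remain.
Put 106 kg in truck 5; 14 kg remain.
Put 43 kg in truck 6; 77 kg remain.
Put 23 kg in truck 1; 2 kg remain.
Put 18 kg in truck 4; 9 kg remain.
Final trucks: [20,75,23] [90] [57,35] [93,18] [106] [43].

6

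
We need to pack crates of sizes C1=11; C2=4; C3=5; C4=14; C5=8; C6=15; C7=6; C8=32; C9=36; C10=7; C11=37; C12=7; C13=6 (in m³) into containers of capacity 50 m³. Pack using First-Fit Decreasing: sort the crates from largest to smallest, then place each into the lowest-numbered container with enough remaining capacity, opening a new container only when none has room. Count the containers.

Sorted descending: 37, 36, 32, 15, 14, 11, 8, 7, 7, 6, 6, 5, 4.
Put 37 m³ in container 1; 13 m³ remain.
Put 36 m³ in container 2; 14 m³ remain.
Put 32 m³ in container 3; 18 m³ remain.
Put 15 m³ in container 3; 3 m³ remain.
Put 14 m³ in container 2; 0 m³ remain.
Put 11 m³ in container 1; 2 m³ remain.
Put 8 m³ in container 4; 42 m³ remain.
Put 7 m³ in container 4; 35 m³ remain.
Put 7 m³ in container 4; 28 m³ remain.
Put 6 m³ in container 4; 22 m³ remain.
Put 6 m³ in container 4; 16 m³ remain.
Put 5 m³ in container 4; 11 m³ remain.
Put 4 m³ in container 4; 7 m³ remain.
Final containers: [37,11] [36,14] [32,15] [8,7,7,6,6,5,4].

4 containers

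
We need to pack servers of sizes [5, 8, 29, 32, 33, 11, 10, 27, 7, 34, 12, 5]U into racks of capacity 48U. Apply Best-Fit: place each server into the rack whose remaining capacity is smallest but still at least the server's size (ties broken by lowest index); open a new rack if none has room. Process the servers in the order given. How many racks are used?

5 racks

Put 5U in rack 1; 43U remain.
Put 8U in rack 1; 35U remain.
Put 29U in rack 1; 6U remain.
Put 32U in rack 2; 16U remain.
Put 33U in rack 3; 15U remain.
Put 11U in rack 3; 4U remain.
Put 10U in rack 2; 6U remain.
Put 27U in rack 4; 21U remain.
Put 7U in rack 4; 14U remain.
Put 34U in rack 5; 14U remain.
Put 12U in rack 4; 2U remain.
Put 5U in rack 1; 1U remain.
Final racks: [5,8,29,5] [32,10] [33,11] [27,7,12] [34].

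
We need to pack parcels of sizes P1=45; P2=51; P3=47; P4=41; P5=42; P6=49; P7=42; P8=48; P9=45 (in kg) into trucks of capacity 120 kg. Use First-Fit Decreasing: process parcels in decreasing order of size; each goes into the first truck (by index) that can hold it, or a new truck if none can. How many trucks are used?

Sorted descending: 51, 49, 48, 47, 45, 45, 42, 42, 41.
Put 51 kg in truck 1; 69 kg remain.
Put 49 kg in truck 1; 20 kg remain.
Put 48 kg in truck 2; 72 kg remain.
Put 47 kg in truck 2; 25 kg remain.
Put 45 kg in truck 3; 75 kg remain.
Put 45 kg in truck 3; 30 kg remain.
Put 42 kg in truck 4; 78 kg remain.
Put 42 kg in truck 4; 36 kg remain.
Put 41 kg in truck 5; 79 kg remain.
Final trucks: [51,49] [48,47] [45,45] [42,42] [41].

5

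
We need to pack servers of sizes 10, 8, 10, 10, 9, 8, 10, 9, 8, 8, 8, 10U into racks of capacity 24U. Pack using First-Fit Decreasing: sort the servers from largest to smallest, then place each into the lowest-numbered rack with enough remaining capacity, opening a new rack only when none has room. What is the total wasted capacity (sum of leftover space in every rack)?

Sorted descending: 10, 10, 10, 10, 10, 9, 9, 8, 8, 8, 8, 8.
10U → rack 1 (remaining 14U)
10U → rack 1 (remaining 4U)
10U → rack 2 (remaining 14U)
10U → rack 2 (remaining 4U)
10U → rack 3 (remaining 14U)
9U → rack 3 (remaining 5U)
9U → rack 4 (remaining 15U)
8U → rack 4 (remaining 7U)
8U → rack 5 (remaining 16U)
8U → rack 5 (remaining 8U)
8U → rack 5 (remaining 0U)
8U → rack 6 (remaining 16U)
6 racks × 24U = 144U; used 108U; unused 36U.

36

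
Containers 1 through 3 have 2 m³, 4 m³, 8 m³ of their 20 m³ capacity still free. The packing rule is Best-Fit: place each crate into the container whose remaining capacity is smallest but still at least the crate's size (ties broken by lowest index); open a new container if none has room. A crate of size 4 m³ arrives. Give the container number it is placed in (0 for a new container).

2

Containers with room: container 2 (4 m³), container 3 (8 m³).
Tightest fit is container 2 with 4 m³ free.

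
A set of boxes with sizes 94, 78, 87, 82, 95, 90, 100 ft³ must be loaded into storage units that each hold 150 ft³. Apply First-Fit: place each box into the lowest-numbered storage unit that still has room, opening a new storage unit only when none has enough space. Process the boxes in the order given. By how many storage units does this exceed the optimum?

0

First-Fit: [94] [78] [87] [82] [95] [90] [100] → 7 storage units.
7 boxes exceed 75 ft³ (half the capacity), and no two of those can share a storage unit, so at least 7 storage units are needed.
So 7 is already optimal.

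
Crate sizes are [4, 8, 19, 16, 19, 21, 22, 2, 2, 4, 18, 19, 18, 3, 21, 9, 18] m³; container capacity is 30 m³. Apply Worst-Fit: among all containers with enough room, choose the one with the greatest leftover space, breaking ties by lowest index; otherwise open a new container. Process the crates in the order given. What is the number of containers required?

10

4 m³ → container 1 (remaining 26 m³)
8 m³ → container 1 (remaining 18 m³)
19 m³ → container 2 (remaining 11 m³)
16 m³ → container 1 (remaining 2 m³)
19 m³ → container 3 (remaining 11 m³)
21 m³ → container 4 (remaining 9 m³)
22 m³ → container 5 (remaining 8 m³)
2 m³ → container 2 (remaining 9 m³)
2 m³ → container 3 (remaining 9 m³)
4 m³ → container 2 (remaining 5 m³)
18 m³ → container 6 (remaining 12 m³)
19 m³ → container 7 (remaining 11 m³)
18 m³ → container 8 (remaining 12 m³)
3 m³ → container 6 (remaining 9 m³)
21 m³ → container 9 (remaining 9 m³)
9 m³ → container 8 (remaining 3 m³)
18 m³ → container 10 (remaining 12 m³)
Final containers: [4,8,16] [19,2,4] [19,2] [21] [22] [18,3] [19] [18,9] [21] [18].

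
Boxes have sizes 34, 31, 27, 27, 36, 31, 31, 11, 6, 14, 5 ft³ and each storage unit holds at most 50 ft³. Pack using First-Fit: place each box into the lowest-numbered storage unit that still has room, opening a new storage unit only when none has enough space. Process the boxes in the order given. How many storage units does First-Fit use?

7

34 ft³ → storage unit 1 (remaining 16 ft³)
31 ft³ → storage unit 2 (remaining 19 ft³)
27 ft³ → storage unit 3 (remaining 23 ft³)
27 ft³ → storage unit 4 (remaining 23 ft³)
36 ft³ → storage unit 5 (remaining 14 ft³)
31 ft³ → storage unit 6 (remaining 19 ft³)
31 ft³ → storage unit 7 (remaining 19 ft³)
11 ft³ → storage unit 1 (remaining 5 ft³)
6 ft³ → storage unit 2 (remaining 13 ft³)
14 ft³ → storage unit 3 (remaining 9 ft³)
5 ft³ → storage unit 1 (remaining 0 ft³)
Final storage units: [34,11,5] [31,6] [27,14] [27] [36] [31] [31].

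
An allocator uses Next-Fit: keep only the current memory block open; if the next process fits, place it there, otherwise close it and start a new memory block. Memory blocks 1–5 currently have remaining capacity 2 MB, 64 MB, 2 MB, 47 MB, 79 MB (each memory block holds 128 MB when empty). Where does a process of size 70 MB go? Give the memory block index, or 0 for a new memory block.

Next-Fit only looks at memory block 5, which has 79 MB free.
70 MB fits there.

5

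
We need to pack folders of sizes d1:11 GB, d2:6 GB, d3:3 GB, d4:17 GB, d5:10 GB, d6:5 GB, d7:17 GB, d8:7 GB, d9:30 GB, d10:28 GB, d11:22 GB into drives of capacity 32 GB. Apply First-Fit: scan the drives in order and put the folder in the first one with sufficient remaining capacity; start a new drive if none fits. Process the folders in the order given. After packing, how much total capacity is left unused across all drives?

36

d1 (11 GB) → drive 1 (remaining 21 GB)
d2 (6 GB) → drive 1 (remaining 15 GB)
d3 (3 GB) → drive 1 (remaining 12 GB)
d4 (17 GB) → drive 2 (remaining 15 GB)
d5 (10 GB) → drive 1 (remaining 2 GB)
d6 (5 GB) → drive 2 (remaining 10 GB)
d7 (17 GB) → drive 3 (remaining 15 GB)
d8 (7 GB) → drive 2 (remaining 3 GB)
d9 (30 GB) → drive 4 (remaining 2 GB)
d10 (28 GB) → drive 5 (remaining 4 GB)
d11 (22 GB) → drive 6 (remaining 10 GB)
6 drives × 32 GB = 192 GB; used 156 GB; unused 36 GB.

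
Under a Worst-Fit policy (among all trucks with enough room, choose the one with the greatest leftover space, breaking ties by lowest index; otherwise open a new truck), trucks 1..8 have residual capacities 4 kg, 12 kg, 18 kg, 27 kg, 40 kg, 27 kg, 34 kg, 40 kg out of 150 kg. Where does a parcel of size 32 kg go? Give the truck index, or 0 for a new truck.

Trucks with room: truck 5 (40 kg), truck 7 (34 kg), truck 8 (40 kg).
Most room is truck 5 with 40 kg free.

5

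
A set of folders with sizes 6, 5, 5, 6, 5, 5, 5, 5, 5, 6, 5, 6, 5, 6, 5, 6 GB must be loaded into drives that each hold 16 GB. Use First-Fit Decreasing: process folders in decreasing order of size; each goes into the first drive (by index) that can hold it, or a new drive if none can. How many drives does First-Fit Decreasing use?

Sorted descending: 6, 6, 6, 6, 6, 6, 5, 5, 5, 5, 5, 5, 5, 5, 5, 5.
drive 1: place 6 GB, 10 GB left
drive 1: place 6 GB, 4 GB left
drive 2: place 6 GB, 10 GB left
drive 2: place 6 GB, 4 GB left
drive 3: place 6 GB, 10 GB left
drive 3: place 6 GB, 4 GB left
drive 4: place 5 GB, 11 GB left
drive 4: place 5 GB, 6 GB left
drive 4: place 5 GB, 1 GB left
drive 5: place 5 GB, 11 GB left
drive 5: place 5 GB, 6 GB left
drive 5: place 5 GB, 1 GB left
drive 6: place 5 GB, 11 GB left
drive 6: place 5 GB, 6 GB left
drive 6: place 5 GB, 1 GB left
drive 7: place 5 GB, 11 GB left
Final drives: [6,6] [6,6] [6,6] [5,5,5] [5,5,5] [5,5,5] [5].

7 drives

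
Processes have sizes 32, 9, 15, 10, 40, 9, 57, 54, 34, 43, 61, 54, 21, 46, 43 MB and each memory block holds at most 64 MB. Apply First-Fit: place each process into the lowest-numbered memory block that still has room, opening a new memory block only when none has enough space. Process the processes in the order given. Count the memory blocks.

10

Put 32 MB in memory block 1; 32 MB remain.
Put 9 MB in memory block 1; 23 MB remain.
Put 15 MB in memory block 1; 8 MB remain.
Put 10 MB in memory block 2; 54 MB remain.
Put 40 MB in memory block 2; 14 MB remain.
Put 9 MB in memory block 2; 5 MB remain.
Put 57 MB in memory block 3; 7 MB remain.
Put 54 MB in memory block 4; 10 MB remain.
Put 34 MB in memory block 5; 30 MB remain.
Put 43 MB in memory block 6; 21 MB remain.
Put 61 MB in memory block 7; 3 MB remain.
Put 54 MB in memory block 8; 10 MB remain.
Put 21 MB in memory block 5; 9 MB remain.
Put 46 MB in memory block 9; 18 MB remain.
Put 43 MB in memory block 10; 21 MB remain.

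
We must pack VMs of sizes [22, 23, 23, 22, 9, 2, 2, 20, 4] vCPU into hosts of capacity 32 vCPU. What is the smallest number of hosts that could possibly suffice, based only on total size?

Total size = 22 + 23 + 23 + 22 + 9 + 2 + 2 + 20 + 4 = 127 vCPU.
⌈127 / 32⌉ = 4.

4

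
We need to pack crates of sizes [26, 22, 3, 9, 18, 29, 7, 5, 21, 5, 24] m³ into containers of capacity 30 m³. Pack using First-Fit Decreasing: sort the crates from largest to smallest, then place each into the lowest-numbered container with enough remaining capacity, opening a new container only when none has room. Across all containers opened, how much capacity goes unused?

Sorted descending: 29, 26, 24, 22, 21, 18, 9, 7, 5, 5, 3.
29 m³ → container 1 (remaining 1 m³)
26 m³ → container 2 (remaining 4 m³)
24 m³ → container 3 (remaining 6 m³)
22 m³ → container 4 (remaining 8 m³)
21 m³ → container 5 (remaining 9 m³)
18 m³ → container 6 (remaining 12 m³)
9 m³ → container 5 (remaining 0 m³)
7 m³ → container 4 (remaining 1 m³)
5 m³ → container 3 (remaining 1 m³)
5 m³ → container 6 (remaining 7 m³)
3 m³ → container 2 (remaining 1 m³)
6 containers × 30 m³ = 180 m³; used 169 m³; unused 11 m³.

11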